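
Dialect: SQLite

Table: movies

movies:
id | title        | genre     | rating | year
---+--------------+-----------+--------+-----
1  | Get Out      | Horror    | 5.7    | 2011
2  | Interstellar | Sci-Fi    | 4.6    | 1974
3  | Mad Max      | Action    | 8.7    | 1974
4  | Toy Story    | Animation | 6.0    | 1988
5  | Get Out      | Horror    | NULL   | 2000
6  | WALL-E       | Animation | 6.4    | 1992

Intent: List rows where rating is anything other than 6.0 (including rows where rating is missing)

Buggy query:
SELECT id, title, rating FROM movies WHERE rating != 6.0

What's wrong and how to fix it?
Bug: 'rating != 6.0' is unknown when rating is NULL, so NULL rows are silently excluded

Fix: Handle NULL separately with IS NULL alongside the inequality

Corrected query:
SELECT id, title, rating FROM movies WHERE rating != 6.0 OR rating IS NULL

Result:
id | title        | rating
---+--------------+-------
1  | Get Out      | 5.7   
2  | Interstellar | 4.6   
3  | Mad Max      | 8.7   
5  | Get Out      | NULL  
6  | WALL-E       | 6.4   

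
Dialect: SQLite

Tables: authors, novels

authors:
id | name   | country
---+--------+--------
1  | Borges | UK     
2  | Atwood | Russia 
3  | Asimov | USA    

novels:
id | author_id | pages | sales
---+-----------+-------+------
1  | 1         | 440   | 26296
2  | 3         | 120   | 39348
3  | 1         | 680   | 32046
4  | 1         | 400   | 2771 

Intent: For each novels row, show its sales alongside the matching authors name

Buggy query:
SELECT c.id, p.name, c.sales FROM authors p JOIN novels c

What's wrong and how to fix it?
Bug: JOIN with no ON clause produces a cartesian product; every novels row pairs with every authors row

Fix: Add ON c.author_id = p.id to the JOIN

Corrected query:
SELECT c.id, p.name, c.sales FROM authors p JOIN novels c ON c.author_id = p.id

Result:
id | name   | sales
---+--------+------
1  | Borges | 26296
2  | Asimov | 39348
3  | Borges | 32046
4  | Borges | 2771 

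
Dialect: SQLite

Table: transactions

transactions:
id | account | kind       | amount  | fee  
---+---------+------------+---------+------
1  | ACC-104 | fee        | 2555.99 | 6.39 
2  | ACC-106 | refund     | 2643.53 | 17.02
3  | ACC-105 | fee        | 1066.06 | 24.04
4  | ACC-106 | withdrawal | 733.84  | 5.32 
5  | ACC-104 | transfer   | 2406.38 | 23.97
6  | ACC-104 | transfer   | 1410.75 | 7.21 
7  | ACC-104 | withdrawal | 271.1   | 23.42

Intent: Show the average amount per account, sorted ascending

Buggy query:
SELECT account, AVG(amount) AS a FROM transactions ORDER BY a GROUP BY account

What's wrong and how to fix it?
Bug: GROUP BY must precede ORDER BY

Fix: Move ORDER BY to the end, after GROUP BY

Corrected query:
SELECT account, AVG(amount) AS a FROM transactions GROUP BY account ORDER BY a

Result:
account | a       
--------+---------
ACC-105 | 1066.06 
ACC-104 | 1661.055
ACC-106 | 1688.685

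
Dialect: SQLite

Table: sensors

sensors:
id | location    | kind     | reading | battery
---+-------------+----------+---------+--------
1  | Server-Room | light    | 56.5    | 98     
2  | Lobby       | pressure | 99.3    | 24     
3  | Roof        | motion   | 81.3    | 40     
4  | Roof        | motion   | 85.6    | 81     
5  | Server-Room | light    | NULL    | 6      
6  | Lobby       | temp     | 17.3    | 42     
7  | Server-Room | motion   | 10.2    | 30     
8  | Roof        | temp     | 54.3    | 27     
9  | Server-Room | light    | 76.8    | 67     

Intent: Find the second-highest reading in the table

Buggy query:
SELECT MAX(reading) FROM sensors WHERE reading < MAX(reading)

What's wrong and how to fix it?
Bug: MAX(reading) on the right of the comparison is an aggregate-in-WHERE error

Fix: Put the inner MAX in a scalar subquery

Corrected query:
SELECT MAX(reading) FROM sensors WHERE reading < (SELECT MAX(reading) FROM sensors)

Result:
MAX(reading)
------------
85.6        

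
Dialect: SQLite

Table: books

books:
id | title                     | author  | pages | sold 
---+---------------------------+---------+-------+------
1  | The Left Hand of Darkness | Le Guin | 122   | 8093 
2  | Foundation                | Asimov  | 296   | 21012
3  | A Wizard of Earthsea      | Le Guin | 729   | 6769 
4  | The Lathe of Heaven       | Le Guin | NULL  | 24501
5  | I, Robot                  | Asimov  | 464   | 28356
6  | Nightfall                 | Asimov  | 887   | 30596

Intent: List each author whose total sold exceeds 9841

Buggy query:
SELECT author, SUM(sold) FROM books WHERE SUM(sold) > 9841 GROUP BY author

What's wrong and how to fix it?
Bug: SUM(sold) is an aggregate, but WHERE filters rows before aggregation

Fix: Use HAVING (which filters groups after aggregation) instead of WHERE

Corrected query:
SELECT author, SUM(sold) FROM books GROUP BY author HAVING SUM(sold) > 9841

Result:
author  | SUM(sold)
--------+----------
Asimov  | 79964    
Le Guin | 39363    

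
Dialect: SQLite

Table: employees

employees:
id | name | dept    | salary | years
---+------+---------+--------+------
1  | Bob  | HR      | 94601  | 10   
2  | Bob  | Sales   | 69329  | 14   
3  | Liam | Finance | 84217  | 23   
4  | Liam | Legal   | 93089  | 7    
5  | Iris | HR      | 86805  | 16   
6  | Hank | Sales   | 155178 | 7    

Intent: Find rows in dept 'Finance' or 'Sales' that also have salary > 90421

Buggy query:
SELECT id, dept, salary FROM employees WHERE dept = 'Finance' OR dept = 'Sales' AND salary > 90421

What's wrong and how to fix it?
Bug: AND binds tighter than OR, so this parses as dept = 'Finance' OR (dept = 'Sales' AND salary > 90421)

Fix: Group the OR with parentheses (or use IN), then AND the threshold

Corrected query:
SELECT id, dept, salary FROM employees WHERE (dept = 'Finance' OR dept = 'Sales') AND salary > 90421

Result:
id | dept  | salary
---+-------+-------
6  | Sales | 155178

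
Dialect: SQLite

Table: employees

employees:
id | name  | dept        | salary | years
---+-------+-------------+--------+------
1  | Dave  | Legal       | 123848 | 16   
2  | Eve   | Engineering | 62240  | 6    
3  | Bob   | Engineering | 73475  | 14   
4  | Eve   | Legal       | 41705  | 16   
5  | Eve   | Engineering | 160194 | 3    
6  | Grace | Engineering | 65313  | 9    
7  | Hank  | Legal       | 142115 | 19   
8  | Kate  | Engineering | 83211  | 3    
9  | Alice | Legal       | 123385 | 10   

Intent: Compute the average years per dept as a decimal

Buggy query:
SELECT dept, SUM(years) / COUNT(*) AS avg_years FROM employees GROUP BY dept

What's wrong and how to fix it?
Bug: SUM(years) and COUNT(*) are both integers; the division truncates the fractional part

Fix: Multiply by 1.0 (or CAST to REAL) to force floating-point division

Corrected query:
SELECT dept, SUM(years) * 1.0 / COUNT(*) AS avg_years FROM employees GROUP BY dept

Result:
dept        | avg_years
------------+----------
Engineering | 7        
Legal       | 15.25    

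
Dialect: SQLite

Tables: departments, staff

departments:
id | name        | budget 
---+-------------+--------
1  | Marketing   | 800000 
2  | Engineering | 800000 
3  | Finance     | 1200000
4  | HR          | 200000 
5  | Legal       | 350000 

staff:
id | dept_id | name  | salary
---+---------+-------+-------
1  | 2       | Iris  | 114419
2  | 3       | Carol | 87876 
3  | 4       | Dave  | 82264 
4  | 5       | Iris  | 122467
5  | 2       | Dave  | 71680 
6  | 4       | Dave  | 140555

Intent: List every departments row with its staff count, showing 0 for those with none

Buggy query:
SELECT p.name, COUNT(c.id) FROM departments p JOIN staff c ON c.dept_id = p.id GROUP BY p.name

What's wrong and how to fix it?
Bug: An inner join excludes parents with zero children

Fix: Use LEFT JOIN so parents without children still appear (COUNT(c.id) gives 0)

Corrected query:
SELECT p.name, COUNT(c.id) FROM departments p LEFT JOIN staff c ON c.dept_id = p.id GROUP BY p.name

Result:
name        | COUNT(c.id)
------------+------------
Engineering | 2          
Finance     | 1          
HR          | 2          
Legal       | 1          
Marketing   | 0          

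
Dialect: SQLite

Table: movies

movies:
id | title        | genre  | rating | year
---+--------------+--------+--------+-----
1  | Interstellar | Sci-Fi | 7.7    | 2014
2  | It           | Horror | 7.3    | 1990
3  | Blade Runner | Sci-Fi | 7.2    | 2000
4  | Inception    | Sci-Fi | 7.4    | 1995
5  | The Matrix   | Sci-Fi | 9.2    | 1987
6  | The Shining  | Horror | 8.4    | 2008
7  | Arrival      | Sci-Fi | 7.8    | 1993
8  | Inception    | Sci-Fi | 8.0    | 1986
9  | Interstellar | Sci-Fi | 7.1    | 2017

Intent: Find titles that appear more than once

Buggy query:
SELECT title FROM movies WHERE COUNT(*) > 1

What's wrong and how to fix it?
Bug: WHERE can't reference COUNT(*); aggregates are computed after WHERE

Fix: Group first, then use HAVING for the count condition

Corrected query:
SELECT title FROM movies GROUP BY title HAVING COUNT(*) > 1

Result:
title       
------------
Inception   
Interstellar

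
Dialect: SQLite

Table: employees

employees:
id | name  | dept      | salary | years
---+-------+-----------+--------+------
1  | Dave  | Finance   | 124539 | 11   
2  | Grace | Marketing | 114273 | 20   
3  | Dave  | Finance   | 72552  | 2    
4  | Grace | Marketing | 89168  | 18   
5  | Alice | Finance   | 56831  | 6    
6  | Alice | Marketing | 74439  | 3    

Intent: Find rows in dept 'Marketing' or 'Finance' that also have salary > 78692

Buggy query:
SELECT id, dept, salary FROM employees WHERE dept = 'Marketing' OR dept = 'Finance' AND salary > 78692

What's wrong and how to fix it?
Bug: Without parentheses, AND is evaluated before OR, so the salary filter only applies to the 'Finance' branch

Fix: Group the OR with parentheses (or use IN), then AND the threshold

Corrected query:
SELECT id, dept, salary FROM employees WHERE (dept = 'Marketing' OR dept = 'Finance') AND salary > 78692

Result:
id | dept      | salary
---+-----------+-------
1  | Finance   | 124539
2  | Marketing | 114273
4  | Marketing | 89168 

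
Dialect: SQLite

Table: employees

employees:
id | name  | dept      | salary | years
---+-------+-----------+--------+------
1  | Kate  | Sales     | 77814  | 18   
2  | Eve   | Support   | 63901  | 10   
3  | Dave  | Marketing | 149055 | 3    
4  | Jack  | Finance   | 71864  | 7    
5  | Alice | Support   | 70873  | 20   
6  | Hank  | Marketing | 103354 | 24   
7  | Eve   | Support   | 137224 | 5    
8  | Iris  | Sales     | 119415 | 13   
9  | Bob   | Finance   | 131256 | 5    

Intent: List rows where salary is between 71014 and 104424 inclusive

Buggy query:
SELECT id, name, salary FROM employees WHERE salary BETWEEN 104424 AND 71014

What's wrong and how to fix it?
Bug: BETWEEN expects the lower bound first; with 104424 AND 71014 the range is empty

Fix: Write BETWEEN 71014 AND 104424

Corrected query:
SELECT id, name, salary FROM employees WHERE salary BETWEEN 71014 AND 104424

Result:
id | name | salary
---+------+-------
1  | Kate | 77814 
4  | Jack | 71864 
6  | Hank | 103354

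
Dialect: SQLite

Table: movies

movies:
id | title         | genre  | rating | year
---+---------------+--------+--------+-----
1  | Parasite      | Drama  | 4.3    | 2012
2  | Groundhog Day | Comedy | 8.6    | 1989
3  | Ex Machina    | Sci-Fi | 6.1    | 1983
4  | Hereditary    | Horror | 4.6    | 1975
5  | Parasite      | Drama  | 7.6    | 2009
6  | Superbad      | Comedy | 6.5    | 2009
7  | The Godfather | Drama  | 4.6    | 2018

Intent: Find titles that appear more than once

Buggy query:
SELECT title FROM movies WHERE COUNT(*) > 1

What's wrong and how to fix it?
Bug: COUNT(*) is an aggregate and cannot be used in WHERE

Fix: GROUP BY title, then filter groups with HAVING COUNT(*) > 1

Corrected query:
SELECT title FROM movies GROUP BY title HAVING COUNT(*) > 1

Result:
title   
--------
Parasite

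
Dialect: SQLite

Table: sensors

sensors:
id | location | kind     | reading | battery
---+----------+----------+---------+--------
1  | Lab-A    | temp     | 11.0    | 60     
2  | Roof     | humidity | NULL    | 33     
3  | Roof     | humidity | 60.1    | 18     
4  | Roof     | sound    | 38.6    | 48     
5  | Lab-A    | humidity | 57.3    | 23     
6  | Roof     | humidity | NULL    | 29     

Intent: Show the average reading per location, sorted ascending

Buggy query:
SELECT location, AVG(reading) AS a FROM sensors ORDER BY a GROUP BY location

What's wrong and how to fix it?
Bug: ORDER BY appears before GROUP BY; SQL clause order requires GROUP BY first

Fix: Move ORDER BY to the end, after GROUP BY

Corrected query:
SELECT location, AVG(reading) AS a FROM sensors GROUP BY location ORDER BY a

Result:
location | a    
---------+------
Lab-A    | 34.15
Roof     | 49.35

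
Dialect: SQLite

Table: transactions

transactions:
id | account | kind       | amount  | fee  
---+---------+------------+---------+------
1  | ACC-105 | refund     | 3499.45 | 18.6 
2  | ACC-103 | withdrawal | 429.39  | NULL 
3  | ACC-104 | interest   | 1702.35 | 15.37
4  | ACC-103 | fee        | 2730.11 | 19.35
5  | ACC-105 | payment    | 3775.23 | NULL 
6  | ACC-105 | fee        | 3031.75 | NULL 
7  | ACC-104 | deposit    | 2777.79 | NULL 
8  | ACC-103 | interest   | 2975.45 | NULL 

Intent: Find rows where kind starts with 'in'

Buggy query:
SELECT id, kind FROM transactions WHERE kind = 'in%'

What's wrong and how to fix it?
Bug: '=' compares the literal string including the % character; pattern matching needs LIKE

Fix: Replace '=' with LIKE so 'in%' is treated as a pattern

Corrected query:
SELECT id, kind FROM transactions WHERE kind LIKE 'in%'

Result:
id | kind    
---+---------
3  | interest
8  | interest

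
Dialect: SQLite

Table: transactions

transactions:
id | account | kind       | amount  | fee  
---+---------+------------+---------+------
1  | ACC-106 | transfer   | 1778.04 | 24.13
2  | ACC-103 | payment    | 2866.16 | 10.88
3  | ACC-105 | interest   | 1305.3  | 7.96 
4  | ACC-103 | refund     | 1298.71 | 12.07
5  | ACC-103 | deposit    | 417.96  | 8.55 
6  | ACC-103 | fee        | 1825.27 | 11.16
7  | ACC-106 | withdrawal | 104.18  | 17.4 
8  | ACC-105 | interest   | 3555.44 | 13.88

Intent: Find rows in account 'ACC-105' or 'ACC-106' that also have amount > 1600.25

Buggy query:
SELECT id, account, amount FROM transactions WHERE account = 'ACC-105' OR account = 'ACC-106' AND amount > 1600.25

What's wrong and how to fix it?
Bug: AND binds tighter than OR, so this parses as account = 'ACC-105' OR (account = 'ACC-106' AND amount > 1600.25)

Fix: Group the OR with parentheses (or use IN), then AND the threshold

Corrected query:
SELECT id, account, amount FROM transactions WHERE (account = 'ACC-105' OR account = 'ACC-106') AND amount > 1600.25

Result:
id | account | amount 
---+---------+--------
1  | ACC-106 | 1778.04
8  | ACC-105 | 3555.44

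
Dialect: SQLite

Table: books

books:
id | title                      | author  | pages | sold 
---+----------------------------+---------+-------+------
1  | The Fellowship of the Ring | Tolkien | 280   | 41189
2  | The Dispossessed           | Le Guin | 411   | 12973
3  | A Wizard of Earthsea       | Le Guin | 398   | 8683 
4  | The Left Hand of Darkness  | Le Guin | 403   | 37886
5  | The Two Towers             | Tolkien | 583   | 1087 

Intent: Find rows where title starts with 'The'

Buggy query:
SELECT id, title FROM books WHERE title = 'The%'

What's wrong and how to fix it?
Bug: '=' compares the literal string including the % character; pattern matching needs LIKE

Fix: Replace '=' with LIKE so 'The%' is treated as a pattern

Corrected query:
SELECT id, title FROM books WHERE title LIKE 'The%'

Result:
id | title                     
---+---------------------------
1  | The Fellowship of the Ring
2  | The Dispossessed          
4  | The Left Hand of Darkness 
5  | The Two Towers            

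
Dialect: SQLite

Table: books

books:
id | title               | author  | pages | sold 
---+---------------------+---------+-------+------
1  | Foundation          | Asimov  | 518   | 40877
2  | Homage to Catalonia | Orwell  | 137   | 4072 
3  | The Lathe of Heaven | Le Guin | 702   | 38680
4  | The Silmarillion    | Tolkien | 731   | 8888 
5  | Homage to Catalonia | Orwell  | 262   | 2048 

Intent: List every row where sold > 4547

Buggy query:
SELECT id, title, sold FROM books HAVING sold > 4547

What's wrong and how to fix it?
Bug: This is a non-aggregate query (no GROUP BY, no aggregates), so in SQLite the HAVING clause is invalid here; a row-level condition belongs in WHERE

Fix: Replace HAVING with WHERE since the condition applies to individual rows

Corrected query:
SELECT id, title, sold FROM books WHERE sold > 4547

Result:
id | title               | sold 
---+---------------------+------
1  | Foundation          | 40877
3  | The Lathe of Heaven | 38680
4  | The Silmarillion    | 8888 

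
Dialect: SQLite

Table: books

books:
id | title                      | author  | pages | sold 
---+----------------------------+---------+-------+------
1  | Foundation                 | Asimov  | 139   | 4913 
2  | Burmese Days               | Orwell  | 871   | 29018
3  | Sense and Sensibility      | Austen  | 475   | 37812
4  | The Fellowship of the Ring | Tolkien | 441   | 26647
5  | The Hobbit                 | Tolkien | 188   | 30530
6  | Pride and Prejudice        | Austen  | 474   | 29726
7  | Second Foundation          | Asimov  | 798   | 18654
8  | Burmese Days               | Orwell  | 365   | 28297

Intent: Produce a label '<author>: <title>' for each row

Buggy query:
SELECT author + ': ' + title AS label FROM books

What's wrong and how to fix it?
Bug: '+' is numeric addition; on text columns SQLite converts them to 0 instead of concatenating

Fix: Use the || operator for string concatenation

Corrected query:
SELECT author || ': ' || title AS label FROM books

Result:
label                              
-----------------------------------
Asimov: Foundation                 
Orwell: Burmese Days               
Austen: Sense and Sensibility      
Tolkien: The Fellowship of the Ring
Tolkien: The Hobbit                
Austen: Pride and Prejudice        
Asimov: Second Foundation          
Orwell: Burmese Days               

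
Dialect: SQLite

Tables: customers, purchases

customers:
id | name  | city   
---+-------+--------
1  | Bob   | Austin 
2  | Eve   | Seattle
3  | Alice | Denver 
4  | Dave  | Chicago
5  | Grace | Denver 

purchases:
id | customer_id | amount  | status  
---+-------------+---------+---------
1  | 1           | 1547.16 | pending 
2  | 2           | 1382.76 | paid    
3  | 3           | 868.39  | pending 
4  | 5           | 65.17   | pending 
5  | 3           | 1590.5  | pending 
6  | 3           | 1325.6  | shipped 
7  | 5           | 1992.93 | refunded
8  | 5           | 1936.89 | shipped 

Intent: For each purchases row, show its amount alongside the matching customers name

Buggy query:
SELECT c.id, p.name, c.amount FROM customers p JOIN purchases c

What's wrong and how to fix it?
Bug: JOIN with no ON clause produces a cartesian product; every purchases row pairs with every customers row

Fix: Add ON c.customer_id = p.id to the JOIN

Corrected query:
SELECT c.id, p.name, c.amount FROM customers p JOIN purchases c ON c.customer_id = p.id

Result:
id | name  | amount 
---+-------+--------
1  | Bob   | 1547.16
2  | Eve   | 1382.76
3  | Alice | 868.39 
4  | Grace | 65.17  
5  | Alice | 1590.5 
6  | Alice | 1325.6 
7  | Grace | 1992.93
8  | Grace | 1936.89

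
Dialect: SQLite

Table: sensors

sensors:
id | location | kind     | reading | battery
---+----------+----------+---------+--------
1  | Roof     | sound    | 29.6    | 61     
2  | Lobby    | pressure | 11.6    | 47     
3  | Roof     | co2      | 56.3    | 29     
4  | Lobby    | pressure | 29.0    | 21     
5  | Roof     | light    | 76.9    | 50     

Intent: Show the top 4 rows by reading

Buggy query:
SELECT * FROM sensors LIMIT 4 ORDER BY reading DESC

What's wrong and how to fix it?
Bug: ORDER BY cannot follow LIMIT; LIMIT is the final clause

Fix: Sort with ORDER BY, then apply LIMIT

Corrected query:
SELECT * FROM sensors ORDER BY reading DESC LIMIT 4

Result:
id | location | kind     | reading | battery
---+----------+----------+---------+--------
5  | Roof     | light    | 76.9    | 50     
3  | Roof     | co2      | 56.3    | 29     
1  | Roof     | sound    | 29.6    | 61     
4  | Lobby    | pressure | 29      | 21     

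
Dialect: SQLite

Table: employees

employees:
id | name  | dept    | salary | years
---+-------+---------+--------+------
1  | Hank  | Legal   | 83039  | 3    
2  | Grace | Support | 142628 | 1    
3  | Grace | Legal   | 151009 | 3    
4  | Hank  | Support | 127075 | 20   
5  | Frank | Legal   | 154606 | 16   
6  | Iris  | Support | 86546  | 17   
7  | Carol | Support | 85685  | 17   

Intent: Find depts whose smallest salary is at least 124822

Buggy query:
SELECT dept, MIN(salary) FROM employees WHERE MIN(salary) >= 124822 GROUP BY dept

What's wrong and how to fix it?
Bug: Aggregates like MIN are computed per group after WHERE runs

Fix: Use HAVING for the per-group MIN condition

Corrected query:
SELECT dept, MIN(salary) FROM employees GROUP BY dept HAVING MIN(salary) >= 124822

Result:
(no rows)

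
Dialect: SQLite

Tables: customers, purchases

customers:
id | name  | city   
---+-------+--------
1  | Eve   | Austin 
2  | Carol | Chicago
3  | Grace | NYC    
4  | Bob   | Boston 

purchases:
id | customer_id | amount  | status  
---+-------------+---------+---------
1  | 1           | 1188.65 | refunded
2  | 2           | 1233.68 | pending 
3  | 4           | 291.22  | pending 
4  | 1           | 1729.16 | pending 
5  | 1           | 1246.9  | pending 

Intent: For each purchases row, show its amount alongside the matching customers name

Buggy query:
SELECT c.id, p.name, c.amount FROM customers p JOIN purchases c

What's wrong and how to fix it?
Bug: JOIN with no ON clause produces a cartesian product; every purchases row pairs with every customers row

Fix: Add ON c.customer_id = p.id to the JOIN

Corrected query:
SELECT c.id, p.name, c.amount FROM customers p JOIN purchases c ON c.customer_id = p.id

Result:
id | name  | amount 
---+-------+--------
1  | Eve   | 1188.65
2  | Carol | 1233.68
3  | Bob   | 291.22 
4  | Eve   | 1729.16
5  | Eve   | 1246.9 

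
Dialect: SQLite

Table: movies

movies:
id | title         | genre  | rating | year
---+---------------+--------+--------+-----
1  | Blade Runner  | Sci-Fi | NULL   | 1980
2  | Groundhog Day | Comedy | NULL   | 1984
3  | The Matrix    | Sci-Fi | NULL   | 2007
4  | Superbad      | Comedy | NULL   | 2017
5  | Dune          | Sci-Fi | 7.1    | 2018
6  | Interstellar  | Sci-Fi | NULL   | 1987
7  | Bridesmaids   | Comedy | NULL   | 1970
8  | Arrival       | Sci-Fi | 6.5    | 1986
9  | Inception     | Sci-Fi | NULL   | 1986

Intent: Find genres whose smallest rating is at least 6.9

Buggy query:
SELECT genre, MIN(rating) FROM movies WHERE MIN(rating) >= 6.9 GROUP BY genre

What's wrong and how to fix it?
Bug: Aggregates like MIN are computed per group after WHERE runs

Fix: Use HAVING for the per-group MIN condition

Corrected query:
SELECT genre, MIN(rating) FROM movies GROUP BY genre HAVING MIN(rating) >= 6.9

Result:
(no rows)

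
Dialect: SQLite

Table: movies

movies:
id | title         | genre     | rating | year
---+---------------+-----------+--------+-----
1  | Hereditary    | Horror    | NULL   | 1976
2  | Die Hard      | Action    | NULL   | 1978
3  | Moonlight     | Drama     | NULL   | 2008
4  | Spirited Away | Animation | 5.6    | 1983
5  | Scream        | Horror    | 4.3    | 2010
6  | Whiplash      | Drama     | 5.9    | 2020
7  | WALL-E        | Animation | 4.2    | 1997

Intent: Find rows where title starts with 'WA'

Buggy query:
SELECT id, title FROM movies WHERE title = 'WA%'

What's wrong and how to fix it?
Bug: Wildcards only work with LIKE; '=' treats '%' as a literal character

Fix: Replace '=' with LIKE so 'WA%' is treated as a pattern

Corrected query:
SELECT id, title FROM movies WHERE title LIKE 'WA%'

Result:
id | title 
---+-------
7  | WALL-E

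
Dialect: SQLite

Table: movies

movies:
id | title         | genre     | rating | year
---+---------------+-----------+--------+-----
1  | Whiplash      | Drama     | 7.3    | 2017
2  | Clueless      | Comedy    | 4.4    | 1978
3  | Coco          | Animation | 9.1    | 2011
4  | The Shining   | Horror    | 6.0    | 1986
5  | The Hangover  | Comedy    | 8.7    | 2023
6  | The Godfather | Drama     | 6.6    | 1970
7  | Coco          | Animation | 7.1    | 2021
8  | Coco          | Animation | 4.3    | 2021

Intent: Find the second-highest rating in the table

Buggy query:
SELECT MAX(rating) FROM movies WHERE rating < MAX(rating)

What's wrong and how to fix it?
Bug: The inner MAX is an aggregate inside WHERE, which is not allowed

Fix: Compute the overall MAX in a subquery, then take MAX of rows below it

Corrected query:
SELECT MAX(rating) FROM movies WHERE rating < (SELECT MAX(rating) FROM movies)

Result:
MAX(rating)
-----------
8.7        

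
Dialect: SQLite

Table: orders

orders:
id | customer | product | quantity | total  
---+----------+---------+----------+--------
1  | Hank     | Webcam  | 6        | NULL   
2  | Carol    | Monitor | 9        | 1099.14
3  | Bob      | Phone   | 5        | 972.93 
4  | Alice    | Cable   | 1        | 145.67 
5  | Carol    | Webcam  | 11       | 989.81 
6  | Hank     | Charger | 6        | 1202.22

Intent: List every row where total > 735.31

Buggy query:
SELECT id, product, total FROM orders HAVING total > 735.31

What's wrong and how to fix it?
Bug: HAVING filters the output of aggregation, but this query has no GROUP BY and no aggregate functions, so SQLite rejects it (HAVING clause on a non-aggregate query); the condition here is per row

Fix: Use WHERE for row-level filtering

Corrected query:
SELECT id, product, total FROM orders WHERE total > 735.31

Result:
id | product | total  
---+---------+--------
2  | Monitor | 1099.14
3  | Phone   | 972.93 
5  | Webcam  | 989.81 
6  | Charger | 1202.22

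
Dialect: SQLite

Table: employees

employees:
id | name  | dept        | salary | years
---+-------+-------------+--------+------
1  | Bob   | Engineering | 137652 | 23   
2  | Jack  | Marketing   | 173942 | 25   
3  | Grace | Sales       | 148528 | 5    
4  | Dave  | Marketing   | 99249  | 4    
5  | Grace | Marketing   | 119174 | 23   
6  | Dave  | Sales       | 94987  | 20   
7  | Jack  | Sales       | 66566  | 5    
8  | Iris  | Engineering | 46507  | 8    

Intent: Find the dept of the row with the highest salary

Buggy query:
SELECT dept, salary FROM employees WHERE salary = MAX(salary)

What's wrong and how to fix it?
Bug: WHERE is evaluated per row; an aggregate over the whole table isn't defined there

Fix: Wrap MAX in a scalar subquery so WHERE compares against a single value

Corrected query:
SELECT dept, salary FROM employees WHERE salary = (SELECT MAX(salary) FROM employees)

Result:
dept      | salary
----------+-------
Marketing | 173942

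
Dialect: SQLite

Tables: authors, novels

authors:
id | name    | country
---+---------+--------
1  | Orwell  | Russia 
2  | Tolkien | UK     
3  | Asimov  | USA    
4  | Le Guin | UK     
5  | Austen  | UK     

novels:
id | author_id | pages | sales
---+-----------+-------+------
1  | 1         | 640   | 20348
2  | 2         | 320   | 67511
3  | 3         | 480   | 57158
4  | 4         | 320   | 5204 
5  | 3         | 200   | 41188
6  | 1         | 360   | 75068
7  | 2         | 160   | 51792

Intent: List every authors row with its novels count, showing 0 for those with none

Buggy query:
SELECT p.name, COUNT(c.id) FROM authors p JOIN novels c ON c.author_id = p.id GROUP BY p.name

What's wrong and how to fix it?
Bug: An inner join excludes parents with zero children

Fix: Switch to LEFT JOIN to retain unmatched parent rows

Corrected query:
SELECT p.name, COUNT(c.id) FROM authors p LEFT JOIN novels c ON c.author_id = p.id GROUP BY p.name

Result:
name    | COUNT(c.id)
--------+------------
Asimov  | 2          
Austen  | 0          
Le Guin | 1          
Orwell  | 2          
Tolkien | 2          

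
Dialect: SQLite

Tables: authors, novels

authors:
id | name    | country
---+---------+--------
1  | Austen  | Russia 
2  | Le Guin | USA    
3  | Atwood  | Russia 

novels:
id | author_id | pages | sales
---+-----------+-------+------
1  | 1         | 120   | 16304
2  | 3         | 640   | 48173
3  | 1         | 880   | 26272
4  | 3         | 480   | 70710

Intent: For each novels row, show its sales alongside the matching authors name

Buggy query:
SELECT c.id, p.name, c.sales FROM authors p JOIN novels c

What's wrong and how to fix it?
Bug: Missing join condition: each novels row is matched to all authors rows instead of just its own

Fix: Add ON c.author_id = p.id to the JOIN

Corrected query:
SELECT c.id, p.name, c.sales FROM authors p JOIN novels c ON c.author_id = p.id

Result:
id | name   | sales
---+--------+------
1  | Austen | 16304
2  | Atwood | 48173
3  | Austen | 26272
4  | Atwood | 70710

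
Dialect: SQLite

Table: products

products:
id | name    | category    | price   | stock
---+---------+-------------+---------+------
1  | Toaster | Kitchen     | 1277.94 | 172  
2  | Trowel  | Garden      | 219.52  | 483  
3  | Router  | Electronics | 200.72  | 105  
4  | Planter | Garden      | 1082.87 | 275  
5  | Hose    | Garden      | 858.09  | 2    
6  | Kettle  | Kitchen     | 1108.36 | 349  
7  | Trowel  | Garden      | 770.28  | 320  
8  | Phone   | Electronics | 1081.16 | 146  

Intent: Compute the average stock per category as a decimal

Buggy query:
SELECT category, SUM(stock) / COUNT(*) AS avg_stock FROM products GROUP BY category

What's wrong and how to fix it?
Bug: SUM(stock) and COUNT(*) are both integers; the division truncates the fractional part

Fix: Cast one side to REAL so the division keeps the fractional part

Corrected query:
SELECT category, SUM(stock) * 1.0 / COUNT(*) AS avg_stock FROM products GROUP BY category

Result:
category    | avg_stock
------------+----------
Electronics | 125.5    
Garden      | 270      
Kitchen     | 260.5    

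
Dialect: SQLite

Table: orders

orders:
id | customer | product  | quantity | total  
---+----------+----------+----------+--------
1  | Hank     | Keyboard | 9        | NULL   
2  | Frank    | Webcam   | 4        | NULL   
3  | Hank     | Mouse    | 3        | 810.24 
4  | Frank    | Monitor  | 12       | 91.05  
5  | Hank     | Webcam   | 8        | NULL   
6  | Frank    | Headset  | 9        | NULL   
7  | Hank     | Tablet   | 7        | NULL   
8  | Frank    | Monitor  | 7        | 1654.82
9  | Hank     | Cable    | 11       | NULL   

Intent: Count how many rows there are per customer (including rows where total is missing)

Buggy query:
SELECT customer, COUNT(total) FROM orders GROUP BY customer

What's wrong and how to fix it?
Bug: COUNT(column) counts non-NULL values only; rows with NULL total aren't counted

Fix: Replace COUNT(total) with COUNT(*)

Corrected query:
SELECT customer, COUNT(*) FROM orders GROUP BY customer

Result:
customer | COUNT(*)
---------+---------
Frank    | 4       
Hank     | 5       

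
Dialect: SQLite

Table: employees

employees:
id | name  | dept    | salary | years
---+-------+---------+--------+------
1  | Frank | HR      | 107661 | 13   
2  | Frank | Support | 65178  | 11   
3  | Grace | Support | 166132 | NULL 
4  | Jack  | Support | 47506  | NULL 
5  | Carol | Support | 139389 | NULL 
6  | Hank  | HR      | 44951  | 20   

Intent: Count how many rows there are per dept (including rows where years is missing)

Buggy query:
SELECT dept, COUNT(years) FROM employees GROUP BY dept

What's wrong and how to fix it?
Bug: COUNT(years) skips NULLs, so groups with missing years are undercounted

Fix: Replace COUNT(years) with COUNT(*)

Corrected query:
SELECT dept, COUNT(*) FROM employees GROUP BY dept

Result:
dept    | COUNT(*)
--------+---------
HR      | 2       
Support | 4       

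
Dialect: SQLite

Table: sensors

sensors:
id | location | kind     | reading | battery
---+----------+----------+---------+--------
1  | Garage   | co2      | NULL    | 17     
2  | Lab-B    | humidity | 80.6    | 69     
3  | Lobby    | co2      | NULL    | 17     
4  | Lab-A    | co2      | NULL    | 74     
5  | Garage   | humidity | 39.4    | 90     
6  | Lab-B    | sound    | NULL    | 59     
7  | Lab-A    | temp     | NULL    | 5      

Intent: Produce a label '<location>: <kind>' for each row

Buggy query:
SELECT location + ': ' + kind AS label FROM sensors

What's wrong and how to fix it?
Bug: '+' is numeric addition; on text columns SQLite converts them to 0 instead of concatenating

Fix: Replace + with || to concatenate text

Corrected query:
SELECT location || ': ' || kind AS label FROM sensors

Result:
label           
----------------
Garage: co2     
Lab-B: humidity 
Lobby: co2      
Lab-A: co2      
Garage: humidity
Lab-B: sound    
Lab-A: temp     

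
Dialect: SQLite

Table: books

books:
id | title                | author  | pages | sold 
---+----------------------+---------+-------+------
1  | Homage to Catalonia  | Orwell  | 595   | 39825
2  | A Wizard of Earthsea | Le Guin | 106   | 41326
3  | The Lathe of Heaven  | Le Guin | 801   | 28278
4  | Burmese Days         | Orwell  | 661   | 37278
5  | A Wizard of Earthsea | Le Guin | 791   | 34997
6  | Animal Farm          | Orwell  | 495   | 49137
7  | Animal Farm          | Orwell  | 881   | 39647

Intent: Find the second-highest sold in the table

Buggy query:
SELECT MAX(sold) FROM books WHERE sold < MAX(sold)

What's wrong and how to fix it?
Bug: MAX(sold) on the right of the comparison is an aggregate-in-WHERE error

Fix: Compute the overall MAX in a subquery, then take MAX of rows below it

Corrected query:
SELECT MAX(sold) FROM books WHERE sold < (SELECT MAX(sold) FROM books)

Result:
MAX(sold)
---------
41326    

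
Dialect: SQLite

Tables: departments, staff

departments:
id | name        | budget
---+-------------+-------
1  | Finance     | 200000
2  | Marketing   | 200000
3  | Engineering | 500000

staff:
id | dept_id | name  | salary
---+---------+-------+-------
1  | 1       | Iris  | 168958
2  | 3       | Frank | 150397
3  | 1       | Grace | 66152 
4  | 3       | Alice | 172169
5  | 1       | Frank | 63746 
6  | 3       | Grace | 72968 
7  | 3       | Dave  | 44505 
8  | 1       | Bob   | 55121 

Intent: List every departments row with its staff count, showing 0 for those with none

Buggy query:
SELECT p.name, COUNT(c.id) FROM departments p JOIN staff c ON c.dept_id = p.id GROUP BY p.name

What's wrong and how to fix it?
Bug: An inner join excludes parents with zero children

Fix: Switch to LEFT JOIN to retain unmatched parent rows

Corrected query:
SELECT p.name, COUNT(c.id) FROM departments p LEFT JOIN staff c ON c.dept_id = p.id GROUP BY p.name

Result:
name        | COUNT(c.id)
------------+------------
Engineering | 4          
Finance     | 4          
Marketing   | 0          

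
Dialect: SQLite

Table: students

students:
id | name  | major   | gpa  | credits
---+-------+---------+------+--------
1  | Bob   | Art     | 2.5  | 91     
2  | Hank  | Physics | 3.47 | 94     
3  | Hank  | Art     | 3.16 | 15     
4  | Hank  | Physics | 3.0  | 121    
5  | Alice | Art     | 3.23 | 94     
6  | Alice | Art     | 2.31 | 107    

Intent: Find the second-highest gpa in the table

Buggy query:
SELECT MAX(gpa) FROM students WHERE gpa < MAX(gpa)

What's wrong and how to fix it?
Bug: MAX(gpa) on the right of the comparison is an aggregate-in-WHERE error

Fix: Compute the overall MAX in a subquery, then take MAX of rows below it

Corrected query:
SELECT MAX(gpa) FROM students WHERE gpa < (SELECT MAX(gpa) FROM students)

Result:
MAX(gpa)
--------
3.23    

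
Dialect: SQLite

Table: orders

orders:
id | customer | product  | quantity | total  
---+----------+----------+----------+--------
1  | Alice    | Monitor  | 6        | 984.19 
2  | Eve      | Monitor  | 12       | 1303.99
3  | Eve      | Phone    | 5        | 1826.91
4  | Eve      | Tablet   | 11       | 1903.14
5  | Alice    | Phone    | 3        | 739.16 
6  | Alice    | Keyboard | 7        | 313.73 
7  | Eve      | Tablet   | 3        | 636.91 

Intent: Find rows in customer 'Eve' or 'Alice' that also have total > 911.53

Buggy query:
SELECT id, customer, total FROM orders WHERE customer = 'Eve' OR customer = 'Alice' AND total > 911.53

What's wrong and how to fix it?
Bug: Without parentheses, AND is evaluated before OR, so the total filter only applies to the 'Alice' branch

Fix: Group the OR with parentheses (or use IN), then AND the threshold

Corrected query:
SELECT id, customer, total FROM orders WHERE (customer = 'Eve' OR customer = 'Alice') AND total > 911.53

Result:
id | customer | total  
---+----------+--------
1  | Alice    | 984.19 
2  | Eve      | 1303.99
3  | Eve      | 1826.91
4  | Eve      | 1903.14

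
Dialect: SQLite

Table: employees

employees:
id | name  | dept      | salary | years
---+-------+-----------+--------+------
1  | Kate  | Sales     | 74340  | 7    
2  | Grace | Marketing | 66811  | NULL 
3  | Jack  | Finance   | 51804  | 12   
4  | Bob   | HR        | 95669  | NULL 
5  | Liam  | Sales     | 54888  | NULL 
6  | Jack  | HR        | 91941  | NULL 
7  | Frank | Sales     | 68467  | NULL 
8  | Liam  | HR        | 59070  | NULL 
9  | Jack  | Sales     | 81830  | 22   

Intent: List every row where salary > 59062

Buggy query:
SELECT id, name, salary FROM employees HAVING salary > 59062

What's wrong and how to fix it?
Bug: HAVING filters the output of aggregation, but this query has no GROUP BY and no aggregate functions, so SQLite rejects it (HAVING clause on a non-aggregate query); the condition here is per row

Fix: Replace HAVING with WHERE since the condition applies to individual rows

Corrected query:
SELECT id, name, salary FROM employees WHERE salary > 59062

Result:
id | name  | salary
---+-------+-------
1  | Kate  | 74340 
2  | Grace | 66811 
4  | Bob   | 95669 
6  | Jack  | 91941 
7  | Frank | 68467 
8  | Liam  | 59070 
9  | Jack  | 81830 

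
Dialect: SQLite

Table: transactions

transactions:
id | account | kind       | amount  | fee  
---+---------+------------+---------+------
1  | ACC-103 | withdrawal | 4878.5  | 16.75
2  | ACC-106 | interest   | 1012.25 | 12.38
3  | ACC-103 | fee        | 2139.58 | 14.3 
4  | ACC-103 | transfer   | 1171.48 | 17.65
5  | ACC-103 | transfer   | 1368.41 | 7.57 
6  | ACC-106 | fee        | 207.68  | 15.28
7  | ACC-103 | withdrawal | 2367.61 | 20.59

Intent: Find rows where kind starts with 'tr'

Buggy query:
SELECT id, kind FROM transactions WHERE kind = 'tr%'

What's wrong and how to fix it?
Bug: '=' compares the literal string including the % character; pattern matching needs LIKE

Fix: Use LIKE for wildcard pattern matching

Corrected query:
SELECT id, kind FROM transactions WHERE kind LIKE 'tr%'

Result:
id | kind    
---+---------
4  | transfer
5  | transfer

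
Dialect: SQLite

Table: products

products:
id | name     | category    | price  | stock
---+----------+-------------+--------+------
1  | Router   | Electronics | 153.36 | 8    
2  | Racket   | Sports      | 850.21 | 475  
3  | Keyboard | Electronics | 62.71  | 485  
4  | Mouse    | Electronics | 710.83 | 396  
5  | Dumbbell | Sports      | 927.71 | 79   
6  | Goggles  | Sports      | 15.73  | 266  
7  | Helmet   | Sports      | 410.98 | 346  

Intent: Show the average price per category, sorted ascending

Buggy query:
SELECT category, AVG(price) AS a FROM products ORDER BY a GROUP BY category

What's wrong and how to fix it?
Bug: ORDER BY appears before GROUP BY; SQL clause order requires GROUP BY first

Fix: Reorder: SELECT … FROM … GROUP BY … ORDER BY …

Corrected query:
SELECT category, AVG(price) AS a FROM products GROUP BY category ORDER BY a

Result:
category    | a         
------------+-----------
Electronics | 308.966667
Sports      | 551.1575  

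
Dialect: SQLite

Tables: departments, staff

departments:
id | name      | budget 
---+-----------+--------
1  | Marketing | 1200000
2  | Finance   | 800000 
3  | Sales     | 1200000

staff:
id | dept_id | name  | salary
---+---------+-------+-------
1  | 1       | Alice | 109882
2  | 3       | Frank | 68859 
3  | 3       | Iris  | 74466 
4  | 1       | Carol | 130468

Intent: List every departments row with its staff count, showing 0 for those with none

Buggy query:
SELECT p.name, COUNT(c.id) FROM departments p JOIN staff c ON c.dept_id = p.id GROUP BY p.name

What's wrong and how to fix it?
Bug: INNER JOIN drops departments rows that have no matching staff rows

Fix: Switch to LEFT JOIN to retain unmatched parent rows

Corrected query:
SELECT p.name, COUNT(c.id) FROM departments p LEFT JOIN staff c ON c.dept_id = p.id GROUP BY p.name

Result:
name      | COUNT(c.id)
----------+------------
Finance   | 0          
Marketing | 2          
Sales     | 2          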